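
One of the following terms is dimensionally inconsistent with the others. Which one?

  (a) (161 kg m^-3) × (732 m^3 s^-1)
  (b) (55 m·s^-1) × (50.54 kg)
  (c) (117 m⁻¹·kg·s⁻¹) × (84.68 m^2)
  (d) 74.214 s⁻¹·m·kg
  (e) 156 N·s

(a)

Work out the base dimensions of each:
  (a) [kg·m⁻³] · [m³·s⁻¹] = kg·s⁻¹
  (b) [m·s⁻¹] · [kg] = kg·m·s⁻¹
  (c) [kg·m⁻¹·s⁻¹] · [m²] = kg·m·s⁻¹
  (d) kg·m·s⁻¹
  (e) N·s = kg·m·s⁻²·s = kg·m·s⁻¹
All reduce to kg·m·s⁻¹ except (a), which is kg·s⁻¹.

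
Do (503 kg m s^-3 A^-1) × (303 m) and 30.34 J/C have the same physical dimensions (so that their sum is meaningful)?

Yes

In SI base units:
  (503 kg m s^-3 A^-1) × (303 m):  [kg·m·s⁻³·A⁻¹] · [m] = kg·m²·s⁻³·A⁻¹
  30.34 J/C:  J·C⁻¹ = N·m·(s·A)⁻¹ = kg·m²·s⁻³·A⁻¹
Both are kg·m²·s⁻³·A⁻¹, so they have the same dimensions and can be added.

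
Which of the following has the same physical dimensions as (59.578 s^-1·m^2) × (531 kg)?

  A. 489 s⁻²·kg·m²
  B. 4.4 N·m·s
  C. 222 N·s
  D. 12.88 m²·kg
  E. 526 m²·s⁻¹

B.

Reference: [m²·s⁻¹] · [kg] = kg·m²·s⁻¹.
Each option:
  A. kg·m²·s⁻²
  B. N·m·s = kg·m·s⁻²·m·s = kg·m²·s⁻¹  ← same
  C. N·s = kg·m·s⁻²·s = kg·m·s⁻¹
  D. kg·m²
  E. m²·s⁻¹
Only B. matches kg·m²·s⁻¹.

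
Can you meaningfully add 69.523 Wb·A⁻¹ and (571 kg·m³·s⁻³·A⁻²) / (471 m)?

No

Dimensions:
  69.523 Wb·A⁻¹:  Wb·A⁻¹ = V·s·A⁻¹ = kg·m²·s⁻²·A⁻²
  (571 kg·m³·s⁻³·A⁻²) / (471 m):  [kg·m³·s⁻³·A⁻²] / [m] = kg·m²·s⁻³·A⁻²
kg·m²·s⁻²·A⁻² ≠ kg·m²·s⁻³·A⁻², so they cannot be added.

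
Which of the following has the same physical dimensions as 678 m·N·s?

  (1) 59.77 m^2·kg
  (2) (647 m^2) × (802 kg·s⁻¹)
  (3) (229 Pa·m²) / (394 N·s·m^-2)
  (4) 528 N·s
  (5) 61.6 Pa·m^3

Reference: N·m·s = kg·m·s⁻²·m·s = kg·m²·s⁻¹.
Each option:
  (1) kg·m²
  (2) [m²] · [kg·s⁻¹] = kg·m²·s⁻¹  ← same
  (3) [kg·m·s⁻²] / [kg·m⁻¹·s⁻¹] = m²·s⁻¹
  (4) N·s = kg·m·s⁻²·s = kg·m·s⁻¹
  (5) Pa·m³ = N·m⁻²·m³ = kg·m²·s⁻²
Only (2) matches kg·m²·s⁻¹.

(2)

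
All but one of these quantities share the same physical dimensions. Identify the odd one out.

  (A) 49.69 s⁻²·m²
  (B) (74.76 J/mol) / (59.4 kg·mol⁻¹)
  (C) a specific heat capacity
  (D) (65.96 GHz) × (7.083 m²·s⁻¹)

(C)

Expand each in SI base units:
  (A) m²·s⁻²
  (B) [kg·m²·s⁻²·mol⁻¹] / [kg·mol⁻¹] = m²·s⁻²
  (C) [specific heat capacity] = m²·s⁻²·K⁻¹
  (D) [s⁻¹] · [m²·s⁻¹] = m²·s⁻²
All reduce to m²·s⁻² except (C), which is m²·s⁻²·K⁻¹.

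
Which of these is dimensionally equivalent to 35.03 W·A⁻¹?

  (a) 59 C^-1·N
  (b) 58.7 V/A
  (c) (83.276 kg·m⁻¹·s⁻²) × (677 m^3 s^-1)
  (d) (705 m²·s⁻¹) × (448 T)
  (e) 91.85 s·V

Reference: W·A⁻¹ = J·s⁻¹·A⁻¹ = kg·m²·s⁻³·A⁻¹.
Each option:
  (a) N·C⁻¹ = kg·m·s⁻²·(s·A)⁻¹ = kg·m·s⁻³·A⁻¹
  (b) V·A⁻¹ = J·C⁻¹·A⁻¹ = kg·m²·s⁻³·A⁻²
  (c) [kg·m⁻¹·s⁻²] · [m³·s⁻¹] = kg·m²·s⁻³
  (d) [m²·s⁻¹] · [kg·s⁻²·A⁻¹] = kg·m²·s⁻³·A⁻¹  ← same
  (e) V·s = J·C⁻¹·s = kg·m²·s⁻²·A⁻¹
Only (d) matches kg·m²·s⁻³·A⁻¹.

(d)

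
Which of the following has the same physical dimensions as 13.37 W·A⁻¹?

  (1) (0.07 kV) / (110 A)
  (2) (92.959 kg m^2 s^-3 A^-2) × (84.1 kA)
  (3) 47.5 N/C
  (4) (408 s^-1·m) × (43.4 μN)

(2)

Reference: W·A⁻¹ = J·s⁻¹·A⁻¹ = kg·m²·s⁻³·A⁻¹.
Each option:
  (1) [kg·m²·s⁻³·A⁻¹] / [A] = kg·m²·s⁻³·A⁻²
  (2) [kg·m²·s⁻³·A⁻²] · [A] = kg·m²·s⁻³·A⁻¹  ← same
  (3) N·C⁻¹ = kg·m·s⁻²·(s·A)⁻¹ = kg·m·s⁻³·A⁻¹
  (4) [m·s⁻¹] · [kg·m·s⁻²] = kg·m²·s⁻³
Only (2) matches kg·m²·s⁻³·A⁻¹.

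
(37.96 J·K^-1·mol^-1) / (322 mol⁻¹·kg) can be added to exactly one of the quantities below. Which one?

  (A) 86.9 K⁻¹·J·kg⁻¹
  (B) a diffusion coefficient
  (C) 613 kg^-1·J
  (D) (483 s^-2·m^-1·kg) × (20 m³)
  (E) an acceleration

(A)

Reference: [kg·m²·s⁻²·K⁻¹·mol⁻¹] / [kg·mol⁻¹] = m²·s⁻²·K⁻¹.
Each option:
  (A) J·kg⁻¹·K⁻¹ = N·m·kg⁻¹·K⁻¹ = m²·s⁻²·K⁻¹  ← same
  (B) [diffusion coefficient] = m²·s⁻¹
  (C) J·kg⁻¹ = N·m·kg⁻¹ = m²·s⁻²
  (D) [kg·m⁻¹·s⁻²] · [m³] = kg·m²·s⁻²
  (E) [acceleration] = m·s⁻²
Only (A) matches m²·s⁻²·K⁻¹.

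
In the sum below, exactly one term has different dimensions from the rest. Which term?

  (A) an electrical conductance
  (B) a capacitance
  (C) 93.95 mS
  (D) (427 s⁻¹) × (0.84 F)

(B)

Work out the base dimensions of each:
  (A) [electrical conductance] = kg⁻¹·m⁻²·s³·A²
  (B) [capacitance] = kg⁻¹·m⁻²·s⁴·A²
  (C) S = Ω⁻¹ = kg⁻¹·m⁻²·s³·A²
  (D) [s⁻¹] · [kg⁻¹·m⁻²·s⁴·A²] = kg⁻¹·m⁻²·s³·A²
All reduce to kg⁻¹·m⁻²·s³·A² except (B), which is kg⁻¹·m⁻²·s⁴·A².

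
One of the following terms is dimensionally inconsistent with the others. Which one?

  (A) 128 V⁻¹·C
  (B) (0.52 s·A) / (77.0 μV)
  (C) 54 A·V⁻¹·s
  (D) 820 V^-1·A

(D)

In SI base units:
  (A) C·V⁻¹ = s·A·(J·C⁻¹)⁻¹ = kg⁻¹·m⁻²·s⁴·A²
  (B) [s·A] / [kg·m²·s⁻³·A⁻¹] = kg⁻¹·m⁻²·s⁴·A²
  (C) A·s·V⁻¹ = A·s·(J·C⁻¹)⁻¹ = kg⁻¹·m⁻²·s⁴·A²
  (D) A·V⁻¹ = A·(J·C⁻¹)⁻¹ = kg⁻¹·m⁻²·s³·A²
All reduce to kg⁻¹·m⁻²·s⁴·A² except (D), which is kg⁻¹·m⁻²·s³·A².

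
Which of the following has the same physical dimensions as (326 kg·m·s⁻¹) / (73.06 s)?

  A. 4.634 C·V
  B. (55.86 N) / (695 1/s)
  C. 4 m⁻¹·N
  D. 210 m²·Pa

Reference: [kg·m·s⁻¹] / [s] = kg·m·s⁻².
Each option:
  A. C·V = s·A·J·C⁻¹ = kg·m²·s⁻²
  B. [kg·m·s⁻²] / [s⁻¹] = kg·m·s⁻¹
  C. N·m⁻¹ = kg·m·s⁻²·m⁻¹ = kg·s⁻²
  D. Pa·m² = N·m⁻²·m² = kg·m·s⁻²  ← same
Only D. matches kg·m·s⁻².

D.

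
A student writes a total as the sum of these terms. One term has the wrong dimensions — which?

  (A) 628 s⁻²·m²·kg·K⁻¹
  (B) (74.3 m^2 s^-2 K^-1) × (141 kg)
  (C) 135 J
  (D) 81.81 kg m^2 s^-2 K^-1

(C)

Work out the base dimensions of each:
  (A) kg·m²·s⁻²·K⁻¹
  (B) [m²·s⁻²·K⁻¹] · [kg] = kg·m²·s⁻²·K⁻¹
  (C) J = N·m = kg·m²·s⁻²
  (D) kg·m²·s⁻²·K⁻¹
All reduce to kg·m²·s⁻²·K⁻¹ except (C), which is kg·m²·s⁻².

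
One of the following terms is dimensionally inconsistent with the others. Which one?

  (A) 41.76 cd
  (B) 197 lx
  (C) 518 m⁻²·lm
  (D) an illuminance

(A)

Work out the base dimensions of each:
  (A) cd
  (B) lx = lm·m⁻² = m⁻²·cd
  (C) lm·m⁻² = cd·m⁻² = m⁻²·cd
  (D) [illuminance] = m⁻²·cd
All reduce to m⁻²·cd except (A), which is cd.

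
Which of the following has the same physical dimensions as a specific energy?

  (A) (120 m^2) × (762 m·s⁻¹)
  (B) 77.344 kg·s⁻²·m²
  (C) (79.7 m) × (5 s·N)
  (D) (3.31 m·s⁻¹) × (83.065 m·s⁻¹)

(D)

Reference: [specific energy] = m²·s⁻².
Each option:
  (A) [m²] · [m·s⁻¹] = m³·s⁻¹
  (B) kg·m²·s⁻²
  (C) [m] · [kg·m·s⁻¹] = kg·m²·s⁻¹
  (D) [m·s⁻¹] · [m·s⁻¹] = m²·s⁻²  ← same
Only (D) matches m²·s⁻².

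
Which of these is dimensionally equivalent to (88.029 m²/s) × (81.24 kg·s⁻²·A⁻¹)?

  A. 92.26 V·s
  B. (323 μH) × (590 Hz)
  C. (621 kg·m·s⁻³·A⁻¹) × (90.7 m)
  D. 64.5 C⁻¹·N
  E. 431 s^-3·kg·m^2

Reference: [m²·s⁻¹] · [kg·s⁻²·A⁻¹] = kg·m²·s⁻³·A⁻¹.
Each option:
  A. V·s = J·C⁻¹·s = kg·m²·s⁻²·A⁻¹
  B. [kg·m²·s⁻²·A⁻²] · [s⁻¹] = kg·m²·s⁻³·A⁻²
  C. [kg·m·s⁻³·A⁻¹] · [m] = kg·m²·s⁻³·A⁻¹  ← same
  D. N·C⁻¹ = kg·m·s⁻²·(s·A)⁻¹ = kg·m·s⁻³·A⁻¹
  E. kg·m²·s⁻³
Only C. matches kg·m²·s⁻³·A⁻¹.

C.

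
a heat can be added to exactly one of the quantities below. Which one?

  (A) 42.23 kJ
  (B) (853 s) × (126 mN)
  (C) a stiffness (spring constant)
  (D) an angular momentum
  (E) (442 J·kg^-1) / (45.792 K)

(A)

Reference: [heat] = kg·m²·s⁻².
Each option:
  (A) J = N·m = kg·m²·s⁻²  ← same
  (B) [s] · [kg·m·s⁻²] = kg·m·s⁻¹
  (C) [stiffness (spring constant)] = kg·s⁻²
  (D) [angular momentum] = kg·m²·s⁻¹
  (E) [m²·s⁻²] / [K] = m²·s⁻²·K⁻¹
Only (A) matches kg·m²·s⁻².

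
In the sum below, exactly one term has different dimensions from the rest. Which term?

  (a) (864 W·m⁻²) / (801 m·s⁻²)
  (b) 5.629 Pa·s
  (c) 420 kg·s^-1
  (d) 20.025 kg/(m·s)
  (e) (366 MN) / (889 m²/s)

(c)

In SI base units:
  (a) [kg·s⁻³] / [m·s⁻²] = kg·m⁻¹·s⁻¹
  (b) Pa·s = N·m⁻²·s = kg·m⁻¹·s⁻¹
  (c) kg·s⁻¹
  (d) kg·m⁻¹·s⁻¹
  (e) [kg·m·s⁻²] / [m²·s⁻¹] = kg·m⁻¹·s⁻¹
All reduce to kg·m⁻¹·s⁻¹ except (c), which is kg·s⁻¹.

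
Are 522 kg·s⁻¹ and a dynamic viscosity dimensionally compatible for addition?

No

In SI base units:
  522 kg·s⁻¹:  kg·s⁻¹
  a dynamic viscosity:  [dynamic viscosity] = kg·m⁻¹·s⁻¹
kg·s⁻¹ ≠ kg·m⁻¹·s⁻¹, so they cannot be added.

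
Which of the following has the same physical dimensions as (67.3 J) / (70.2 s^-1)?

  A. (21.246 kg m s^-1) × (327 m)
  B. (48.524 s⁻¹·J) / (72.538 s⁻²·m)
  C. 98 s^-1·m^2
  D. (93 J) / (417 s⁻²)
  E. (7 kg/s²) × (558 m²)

A.

Reference: [kg·m²·s⁻²] / [s⁻¹] = kg·m²·s⁻¹.
Each option:
  A. [kg·m·s⁻¹] · [m] = kg·m²·s⁻¹  ← same
  B. [kg·m²·s⁻³] / [m·s⁻²] = kg·m·s⁻¹
  C. m²·s⁻¹
  D. [kg·m²·s⁻²] / [s⁻²] = kg·m²
  E. [kg·s⁻²] · [m²] = kg·m²·s⁻²
Only A. matches kg·m²·s⁻¹.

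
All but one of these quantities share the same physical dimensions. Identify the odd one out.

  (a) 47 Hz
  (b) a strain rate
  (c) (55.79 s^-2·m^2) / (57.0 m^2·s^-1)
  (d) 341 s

In SI base units:
  (a) Hz = s⁻¹
  (b) [strain rate] = s⁻¹
  (c) [m²·s⁻²] / [m²·s⁻¹] = s⁻¹
  (d) s
All reduce to s⁻¹ except (d), which is s.

(d)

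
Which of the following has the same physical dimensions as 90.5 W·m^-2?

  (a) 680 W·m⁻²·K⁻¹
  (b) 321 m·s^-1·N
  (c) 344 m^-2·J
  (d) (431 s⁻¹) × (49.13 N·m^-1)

(d)

Reference: W·m⁻² = J·s⁻¹·m⁻² = kg·s⁻³.
Each option:
  (a) W·m⁻²·K⁻¹ = J·s⁻¹·m⁻²·K⁻¹ = kg·s⁻³·K⁻¹
  (b) N·m·s⁻¹ = kg·m·s⁻²·m·s⁻¹ = kg·m²·s⁻³
  (c) J·m⁻² = N·m·m⁻² = kg·s⁻²
  (d) [s⁻¹] · [kg·s⁻²] = kg·s⁻³  ← same
Only (d) matches kg·s⁻³.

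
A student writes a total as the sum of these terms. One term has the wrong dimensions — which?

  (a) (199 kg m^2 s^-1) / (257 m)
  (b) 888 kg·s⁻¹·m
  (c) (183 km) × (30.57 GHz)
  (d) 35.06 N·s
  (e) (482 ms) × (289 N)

(c)

Dimensions:
  (a) [kg·m²·s⁻¹] / [m] = kg·m·s⁻¹
  (b) kg·m·s⁻¹
  (c) [m] · [s⁻¹] = m·s⁻¹
  (d) N·s = kg·m·s⁻²·s = kg·m·s⁻¹
  (e) [s] · [kg·m·s⁻²] = kg·m·s⁻¹
All reduce to kg·m·s⁻¹ except (c), which is m·s⁻¹.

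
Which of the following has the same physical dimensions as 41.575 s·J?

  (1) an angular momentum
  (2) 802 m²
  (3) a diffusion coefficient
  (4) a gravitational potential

(1)

Reference: J·s = N·m·s = kg·m²·s⁻¹.
Each option:
  (1) [angular momentum] = kg·m²·s⁻¹  ← same
  (2) m²
  (3) [diffusion coefficient] = m²·s⁻¹
  (4) [gravitational potential] = m²·s⁻²
Only (1) matches kg·m²·s⁻¹.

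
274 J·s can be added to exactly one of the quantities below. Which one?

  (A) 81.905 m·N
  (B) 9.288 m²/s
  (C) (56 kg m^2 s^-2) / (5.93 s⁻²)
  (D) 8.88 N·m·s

(D)

Reference: J·s = N·m·s = kg·m²·s⁻¹.
Each option:
  (A) N·m = kg·m·s⁻²·m = kg·m²·s⁻²
  (B) m²·s⁻¹
  (C) [kg·m²·s⁻²] / [s⁻²] = kg·m²
  (D) N·m·s = kg·m·s⁻²·m·s = kg·m²·s⁻¹  ← same
Only (D) matches kg·m²·s⁻¹.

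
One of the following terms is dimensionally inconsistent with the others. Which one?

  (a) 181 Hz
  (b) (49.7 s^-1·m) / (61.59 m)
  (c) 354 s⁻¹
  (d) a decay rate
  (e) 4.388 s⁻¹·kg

Work out the base dimensions of each:
  (a) Hz = s⁻¹
  (b) [m·s⁻¹] / [m] = s⁻¹
  (c) s⁻¹
  (d) [decay rate] = s⁻¹
  (e) kg·s⁻¹
All reduce to s⁻¹ except (e), which is kg·s⁻¹.

(e)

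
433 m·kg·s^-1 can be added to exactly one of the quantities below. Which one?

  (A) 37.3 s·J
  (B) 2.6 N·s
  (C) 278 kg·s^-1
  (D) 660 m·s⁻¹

Reference: kg·m·s⁻¹.
Each option:
  (A) J·s = N·m·s = kg·m²·s⁻¹
  (B) N·s = kg·m·s⁻²·s = kg·m·s⁻¹  ← same
  (C) kg·s⁻¹
  (D) m·s⁻¹
Only (B) matches kg·m·s⁻¹.

(B)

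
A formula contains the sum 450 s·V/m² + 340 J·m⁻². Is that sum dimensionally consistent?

Work out the base dimensions of each:
  450 s·V/m²:  V·s·m⁻² = J·C⁻¹·s·m⁻² = kg·s⁻²·A⁻¹
  340 J·m⁻²:  J·m⁻² = N·m·m⁻² = kg·s⁻²
kg·s⁻²·A⁻¹ ≠ kg·s⁻², so they cannot be added.

No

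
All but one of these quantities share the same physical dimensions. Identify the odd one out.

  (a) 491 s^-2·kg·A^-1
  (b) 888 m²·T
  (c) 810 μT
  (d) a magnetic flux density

(b)

Dimensions:
  (a) kg·s⁻²·A⁻¹
  (b) T·m² = Wb·m⁻²·m² = kg·m²·s⁻²·A⁻¹
  (c) T = Wb·m⁻² = kg·s⁻²·A⁻¹
  (d) [magnetic flux density] = kg·s⁻²·A⁻¹
All reduce to kg·s⁻²·A⁻¹ except (b), which is kg·m²·s⁻²·A⁻¹.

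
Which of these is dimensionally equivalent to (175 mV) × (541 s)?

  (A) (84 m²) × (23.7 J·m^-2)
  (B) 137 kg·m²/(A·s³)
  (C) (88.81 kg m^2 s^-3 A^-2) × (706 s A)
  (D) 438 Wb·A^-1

(C)

Reference: [kg·m²·s⁻³·A⁻¹] · [s] = kg·m²·s⁻²·A⁻¹.
Each option:
  (A) [m²] · [kg·s⁻²] = kg·m²·s⁻²
  (B) kg·m²·s⁻³·A⁻¹
  (C) [kg·m²·s⁻³·A⁻²] · [s·A] = kg·m²·s⁻²·A⁻¹  ← same
  (D) Wb·A⁻¹ = V·s·A⁻¹ = kg·m²·s⁻²·A⁻²
Only (C) matches kg·m²·s⁻²·A⁻¹.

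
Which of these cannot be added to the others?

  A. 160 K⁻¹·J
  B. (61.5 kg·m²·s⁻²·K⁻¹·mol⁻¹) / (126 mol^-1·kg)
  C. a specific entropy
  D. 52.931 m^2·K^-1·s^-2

A.

Work out the base dimensions of each:
  A. J·K⁻¹ = N·m·K⁻¹ = kg·m²·s⁻²·K⁻¹
  B. [kg·m²·s⁻²·K⁻¹·mol⁻¹] / [kg·mol⁻¹] = m²·s⁻²·K⁻¹
  C. [specific entropy] = m²·s⁻²·K⁻¹
  D. m²·s⁻²·K⁻¹
All reduce to m²·s⁻²·K⁻¹ except A., which is kg·m²·s⁻²·K⁻¹.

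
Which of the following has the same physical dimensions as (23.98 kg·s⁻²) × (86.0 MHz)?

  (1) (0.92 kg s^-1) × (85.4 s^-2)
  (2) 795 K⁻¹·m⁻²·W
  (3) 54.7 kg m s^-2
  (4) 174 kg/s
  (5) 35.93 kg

(1)

Reference: [kg·s⁻²] · [s⁻¹] = kg·s⁻³.
Each option:
  (1) [kg·s⁻¹] · [s⁻²] = kg·s⁻³  ← same
  (2) W·m⁻²·K⁻¹ = J·s⁻¹·m⁻²·K⁻¹ = kg·s⁻³·K⁻¹
  (3) kg·m·s⁻²
  (4) kg·s⁻¹
  (5) kg
Only (1) matches kg·s⁻³.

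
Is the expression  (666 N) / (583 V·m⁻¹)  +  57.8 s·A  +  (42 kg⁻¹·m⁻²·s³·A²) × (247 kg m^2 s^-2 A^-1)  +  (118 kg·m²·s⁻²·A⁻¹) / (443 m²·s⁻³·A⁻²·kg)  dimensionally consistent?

Dimensions:
  (666 N) / (583 V·m⁻¹):  [kg·m·s⁻²] / [kg·m·s⁻³·A⁻¹] = s·A
  57.8 s·A:  A·s = s·A
  (42 kg⁻¹·m⁻²·s³·A²) × (247 kg m^2 s^-2 A^-1):  [kg⁻¹·m⁻²·s³·A²] · [kg·m²·s⁻²·A⁻¹] = s·A
  (118 kg·m²·s⁻²·A⁻¹) / (443 m²·s⁻³·A⁻²·kg):  [kg·m²·s⁻²·A⁻¹] / [kg·m²·s⁻³·A⁻²] = s·A
Every term reduces to s·A.

Yes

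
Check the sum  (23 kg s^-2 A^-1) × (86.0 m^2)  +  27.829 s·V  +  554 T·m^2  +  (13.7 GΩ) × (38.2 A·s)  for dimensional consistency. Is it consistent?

Yes

Dimensions:
  (23 kg s^-2 A^-1) × (86.0 m^2):  [kg·s⁻²·A⁻¹] · [m²] = kg·m²·s⁻²·A⁻¹
  27.829 s·V:  V·s = J·C⁻¹·s = kg·m²·s⁻²·A⁻¹
  554 T·m^2:  T·m² = Wb·m⁻²·m² = kg·m²·s⁻²·A⁻¹
  (13.7 GΩ) × (38.2 A·s):  [kg·m²·s⁻³·A⁻²] · [s·A] = kg·m²·s⁻²·A⁻¹
Every term reduces to kg·m²·s⁻²·A⁻¹.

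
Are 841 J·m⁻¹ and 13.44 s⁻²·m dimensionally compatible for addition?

No

Dimensions:
  841 J·m⁻¹:  J·m⁻¹ = N·m·m⁻¹ = kg·m·s⁻²
  13.44 s⁻²·m:  m·s⁻²
kg·m·s⁻² ≠ m·s⁻², so they cannot be added.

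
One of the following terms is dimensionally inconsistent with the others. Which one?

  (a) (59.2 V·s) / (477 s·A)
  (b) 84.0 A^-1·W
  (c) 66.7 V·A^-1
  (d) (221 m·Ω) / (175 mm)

(b)

Expand each in SI base units:
  (a) [kg·m²·s⁻²·A⁻¹] / [s·A] = kg·m²·s⁻³·A⁻²
  (b) W·A⁻¹ = J·s⁻¹·A⁻¹ = kg·m²·s⁻³·A⁻¹
  (c) V·A⁻¹ = J·C⁻¹·A⁻¹ = kg·m²·s⁻³·A⁻²
  (d) [kg·m³·s⁻³·A⁻²] / [m] = kg·m²·s⁻³·A⁻²
All reduce to kg·m²·s⁻³·A⁻² except (b), which is kg·m²·s⁻³·A⁻¹.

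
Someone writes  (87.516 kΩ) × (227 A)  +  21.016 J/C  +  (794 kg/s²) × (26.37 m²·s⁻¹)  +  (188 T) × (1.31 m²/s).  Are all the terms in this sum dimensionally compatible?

No

Reduce each to base SI dimensions:
  (87.516 kΩ) × (227 A):  [kg·m²·s⁻³·A⁻²] · [A] = kg·m²·s⁻³·A⁻¹
  21.016 J/C:  J·C⁻¹ = N·m·(s·A)⁻¹ = kg·m²·s⁻³·A⁻¹
  (794 kg/s²) × (26.37 m²·s⁻¹):  [kg·s⁻²] · [m²·s⁻¹] = kg·m²·s⁻³
  (188 T) × (1.31 m²/s):  [kg·s⁻²·A⁻¹] · [m²·s⁻¹] = kg·m²·s⁻³·A⁻¹
The terms do not share a single dimension (kg·m²·s⁻³ vs kg·m²·s⁻³·A⁻¹).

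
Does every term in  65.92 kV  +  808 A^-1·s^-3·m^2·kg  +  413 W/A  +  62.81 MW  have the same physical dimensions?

No

Reduce each to base SI dimensions:
  65.92 kV:  V = J·C⁻¹ = kg·m²·s⁻³·A⁻¹
  808 A^-1·s^-3·m^2·kg:  kg·m²·s⁻³·A⁻¹
  413 W/A:  W·A⁻¹ = J·s⁻¹·A⁻¹ = kg·m²·s⁻³·A⁻¹
  62.81 MW:  W = J·s⁻¹ = kg·m²·s⁻³
The terms do not share a single dimension (kg·m²·s⁻³ vs kg·m²·s⁻³·A⁻¹).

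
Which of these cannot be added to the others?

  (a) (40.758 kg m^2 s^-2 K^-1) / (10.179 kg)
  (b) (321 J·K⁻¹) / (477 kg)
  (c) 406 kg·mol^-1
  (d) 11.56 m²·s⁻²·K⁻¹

(c)

Work out the base dimensions of each:
  (a) [kg·m²·s⁻²·K⁻¹] / [kg] = m²·s⁻²·K⁻¹
  (b) [kg·m²·s⁻²·K⁻¹] / [kg] = m²·s⁻²·K⁻¹
  (c) kg·mol⁻¹
  (d) m²·s⁻²·K⁻¹
All reduce to m²·s⁻²·K⁻¹ except (c), which is kg·mol⁻¹.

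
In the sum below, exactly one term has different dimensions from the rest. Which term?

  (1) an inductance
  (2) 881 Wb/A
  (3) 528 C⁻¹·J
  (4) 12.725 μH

Work out the base dimensions of each:
  (1) [inductance] = kg·m²·s⁻²·A⁻²
  (2) Wb·A⁻¹ = V·s·A⁻¹ = kg·m²·s⁻²·A⁻²
  (3) J·C⁻¹ = N·m·(s·A)⁻¹ = kg·m²·s⁻³·A⁻¹
  (4) H = V·s·A⁻¹ = kg·m²·s⁻²·A⁻²
All reduce to kg·m²·s⁻²·A⁻² except (3), which is kg·m²·s⁻³·A⁻¹.

(3)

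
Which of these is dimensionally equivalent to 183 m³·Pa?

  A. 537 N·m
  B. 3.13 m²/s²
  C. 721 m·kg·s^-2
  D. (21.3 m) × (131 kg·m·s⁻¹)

A.

Reference: Pa·m³ = N·m⁻²·m³ = kg·m²·s⁻².
Each option:
  A. N·m = kg·m·s⁻²·m = kg·m²·s⁻²  ← same
  B. m²·s⁻²
  C. kg·m·s⁻²
  D. [m] · [kg·m·s⁻¹] = kg·m²·s⁻¹
Only A. matches kg·m²·s⁻².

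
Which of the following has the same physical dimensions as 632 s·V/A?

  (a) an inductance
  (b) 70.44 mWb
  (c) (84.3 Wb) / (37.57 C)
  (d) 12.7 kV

(a)

Reference: V·s·A⁻¹ = J·C⁻¹·s·A⁻¹ = kg·m²·s⁻²·A⁻².
Each option:
  (a) [inductance] = kg·m²·s⁻²·A⁻²  ← same
  (b) Wb = V·s = kg·m²·s⁻²·A⁻¹
  (c) [kg·m²·s⁻²·A⁻¹] / [s·A] = kg·m²·s⁻³·A⁻²
  (d) V = J·C⁻¹ = kg·m²·s⁻³·A⁻¹
Only (a) matches kg·m²·s⁻²·A⁻².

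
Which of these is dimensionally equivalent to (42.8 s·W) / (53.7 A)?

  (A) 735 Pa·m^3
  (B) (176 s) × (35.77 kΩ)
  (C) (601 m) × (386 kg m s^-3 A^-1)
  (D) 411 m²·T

(D)

Reference: [kg·m²·s⁻²] / [A] = kg·m²·s⁻²·A⁻¹.
Each option:
  (A) Pa·m³ = N·m⁻²·m³ = kg·m²·s⁻²
  (B) [s] · [kg·m²·s⁻³·A⁻²] = kg·m²·s⁻²·A⁻²
  (C) [m] · [kg·m·s⁻³·A⁻¹] = kg·m²·s⁻³·A⁻¹
  (D) T·m² = Wb·m⁻²·m² = kg·m²·s⁻²·A⁻¹  ← same
Only (D) matches kg·m²·s⁻²·A⁻¹.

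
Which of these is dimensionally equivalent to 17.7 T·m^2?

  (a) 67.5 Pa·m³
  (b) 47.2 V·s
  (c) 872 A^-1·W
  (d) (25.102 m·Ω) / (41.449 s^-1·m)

(b)

Reference: T·m² = Wb·m⁻²·m² = kg·m²·s⁻²·A⁻¹.
Each option:
  (a) Pa·m³ = N·m⁻²·m³ = kg·m²·s⁻²
  (b) V·s = J·C⁻¹·s = kg·m²·s⁻²·A⁻¹  ← same
  (c) W·A⁻¹ = J·s⁻¹·A⁻¹ = kg·m²·s⁻³·A⁻¹
  (d) [kg·m³·s⁻³·A⁻²] / [m·s⁻¹] = kg·m²·s⁻²·A⁻²
Only (b) matches kg·m²·s⁻²·A⁻¹.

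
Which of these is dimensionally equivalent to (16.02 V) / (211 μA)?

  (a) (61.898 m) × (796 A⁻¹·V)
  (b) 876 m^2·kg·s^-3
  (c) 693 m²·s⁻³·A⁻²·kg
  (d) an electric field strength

(c)

Reference: [kg·m²·s⁻³·A⁻¹] / [A] = kg·m²·s⁻³·A⁻².
Each option:
  (a) [m] · [kg·m²·s⁻³·A⁻²] = kg·m³·s⁻³·A⁻²
  (b) kg·m²·s⁻³
  (c) kg·m²·s⁻³·A⁻²  ← same
  (d) [electric field strength] = kg·m·s⁻³·A⁻¹
Only (c) matches kg·m²·s⁻³·A⁻².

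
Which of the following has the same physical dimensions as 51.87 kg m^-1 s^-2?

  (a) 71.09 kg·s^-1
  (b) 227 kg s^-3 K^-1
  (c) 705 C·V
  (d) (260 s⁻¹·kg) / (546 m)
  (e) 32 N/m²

(e)

Reference: kg·m⁻¹·s⁻².
Each option:
  (a) kg·s⁻¹
  (b) kg·s⁻³·K⁻¹
  (c) C·V = s·A·J·C⁻¹ = kg·m²·s⁻²
  (d) [kg·s⁻¹] / [m] = kg·m⁻¹·s⁻¹
  (e) N·m⁻² = kg·m·s⁻²·m⁻² = kg·m⁻¹·s⁻²  ← same
Only (e) matches kg·m⁻¹·s⁻².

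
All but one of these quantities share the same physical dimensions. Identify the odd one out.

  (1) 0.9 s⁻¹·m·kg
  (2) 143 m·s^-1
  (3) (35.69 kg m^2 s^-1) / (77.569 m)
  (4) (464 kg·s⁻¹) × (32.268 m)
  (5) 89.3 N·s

(2)

Reduce each to base SI dimensions:
  (1) kg·m·s⁻¹
  (2) m·s⁻¹
  (3) [kg·m²·s⁻¹] / [m] = kg·m·s⁻¹
  (4) [kg·s⁻¹] · [m] = kg·m·s⁻¹
  (5) N·s = kg·m·s⁻²·s = kg·m·s⁻¹
All reduce to kg·m·s⁻¹ except (2), which is m·s⁻¹.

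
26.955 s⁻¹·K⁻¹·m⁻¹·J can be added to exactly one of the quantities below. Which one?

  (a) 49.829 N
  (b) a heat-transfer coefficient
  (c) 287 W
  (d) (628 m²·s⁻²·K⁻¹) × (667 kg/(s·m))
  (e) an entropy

Reference: J·s⁻¹·m⁻¹·K⁻¹ = N·m·s⁻¹·m⁻¹·K⁻¹ = kg·m·s⁻³·K⁻¹.
Each option:
  (a) N = kg·m·s⁻²
  (b) [heat-transfer coefficient] = kg·s⁻³·K⁻¹
  (c) W = J·s⁻¹ = kg·m²·s⁻³
  (d) [m²·s⁻²·K⁻¹] · [kg·m⁻¹·s⁻¹] = kg·m·s⁻³·K⁻¹  ← same
  (e) [entropy] = kg·m²·s⁻²·K⁻¹
Only (d) matches kg·m·s⁻³·K⁻¹.

(d)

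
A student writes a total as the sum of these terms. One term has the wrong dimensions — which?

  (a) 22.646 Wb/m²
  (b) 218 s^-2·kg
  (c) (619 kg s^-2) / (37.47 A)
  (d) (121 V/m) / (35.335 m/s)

(b)

In SI base units:
  (a) Wb·m⁻² = V·s·m⁻² = kg·s⁻²·A⁻¹
  (b) kg·s⁻²
  (c) [kg·s⁻²] / [A] = kg·s⁻²·A⁻¹
  (d) [kg·m·s⁻³·A⁻¹] / [m·s⁻¹] = kg·s⁻²·A⁻¹
All reduce to kg·s⁻²·A⁻¹ except (b), which is kg·s⁻².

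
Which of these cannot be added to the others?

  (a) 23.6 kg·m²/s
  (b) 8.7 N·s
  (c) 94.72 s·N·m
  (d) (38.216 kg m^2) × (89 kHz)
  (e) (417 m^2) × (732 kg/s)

Expand each in SI base units:
  (a) kg·m²·s⁻¹
  (b) N·s = kg·m·s⁻²·s = kg·m·s⁻¹
  (c) N·m·s = kg·m·s⁻²·m·s = kg·m²·s⁻¹
  (d) [kg·m²] · [s⁻¹] = kg·m²·s⁻¹
  (e) [m²] · [kg·s⁻¹] = kg·m²·s⁻¹
All reduce to kg·m²·s⁻¹ except (b), which is kg·m·s⁻¹.

(b)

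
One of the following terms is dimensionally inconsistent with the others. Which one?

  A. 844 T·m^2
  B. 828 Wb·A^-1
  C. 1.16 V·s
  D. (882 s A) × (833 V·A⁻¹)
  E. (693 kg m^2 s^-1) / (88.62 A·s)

B.

Expand each in SI base units:
  A. T·m² = Wb·m⁻²·m² = kg·m²·s⁻²·A⁻¹
  B. Wb·A⁻¹ = V·s·A⁻¹ = kg·m²·s⁻²·A⁻²
  C. V·s = J·C⁻¹·s = kg·m²·s⁻²·A⁻¹
  D. [s·A] · [kg·m²·s⁻³·A⁻²] = kg·m²·s⁻²·A⁻¹
  E. [kg·m²·s⁻¹] / [s·A] = kg·m²·s⁻²·A⁻¹
All reduce to kg·m²·s⁻²·A⁻¹ except B., which is kg·m²·s⁻²·A⁻².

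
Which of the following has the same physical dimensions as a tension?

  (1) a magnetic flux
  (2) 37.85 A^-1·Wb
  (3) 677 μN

Reference: [tension] = kg·m·s⁻².
Each option:
  (1) [magnetic flux] = kg·m²·s⁻²·A⁻¹
  (2) Wb·A⁻¹ = V·s·A⁻¹ = kg·m²·s⁻²·A⁻²
  (3) N = kg·m·s⁻²  ← same
Only (3) matches kg·m·s⁻².

(3)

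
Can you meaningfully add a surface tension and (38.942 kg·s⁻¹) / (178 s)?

Yes

In SI base units:
  a surface tension:  [surface tension] = kg·s⁻²
  (38.942 kg·s⁻¹) / (178 s):  [kg·s⁻¹] / [s] = kg·s⁻²
Both are kg·s⁻², so they have the same dimensions and can be added.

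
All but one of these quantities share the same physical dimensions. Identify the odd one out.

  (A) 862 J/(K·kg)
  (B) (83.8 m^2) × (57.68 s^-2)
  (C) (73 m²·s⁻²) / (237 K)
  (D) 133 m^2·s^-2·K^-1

(B)

Expand each in SI base units:
  (A) J·kg⁻¹·K⁻¹ = N·m·kg⁻¹·K⁻¹ = m²·s⁻²·K⁻¹
  (B) [m²] · [s⁻²] = m²·s⁻²
  (C) [m²·s⁻²] / [K] = m²·s⁻²·K⁻¹
  (D) m²·s⁻²·K⁻¹
All reduce to m²·s⁻²·K⁻¹ except (B), which is m²·s⁻².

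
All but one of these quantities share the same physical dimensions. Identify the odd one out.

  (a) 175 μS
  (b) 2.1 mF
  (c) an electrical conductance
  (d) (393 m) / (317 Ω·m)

Expand each in SI base units:
  (a) S = Ω⁻¹ = kg⁻¹·m⁻²·s³·A²
  (b) F = C·V⁻¹ = kg⁻¹·m⁻²·s⁴·A²
  (c) [electrical conductance] = kg⁻¹·m⁻²·s³·A²
  (d) [m] / [kg·m³·s⁻³·A⁻²] = kg⁻¹·m⁻²·s³·A²
All reduce to kg⁻¹·m⁻²·s³·A² except (b), which is kg⁻¹·m⁻²·s⁴·A².

(b)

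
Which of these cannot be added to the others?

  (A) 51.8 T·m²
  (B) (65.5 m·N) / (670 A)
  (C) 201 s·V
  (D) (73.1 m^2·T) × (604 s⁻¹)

(D)

Dimensions:
  (A) T·m² = Wb·m⁻²·m² = kg·m²·s⁻²·A⁻¹
  (B) [kg·m²·s⁻²] / [A] = kg·m²·s⁻²·A⁻¹
  (C) V·s = J·C⁻¹·s = kg·m²·s⁻²·A⁻¹
  (D) [kg·m²·s⁻²·A⁻¹] · [s⁻¹] = kg·m²·s⁻³·A⁻¹
All reduce to kg·m²·s⁻²·A⁻¹ except (D), which is kg·m²·s⁻³·A⁻¹.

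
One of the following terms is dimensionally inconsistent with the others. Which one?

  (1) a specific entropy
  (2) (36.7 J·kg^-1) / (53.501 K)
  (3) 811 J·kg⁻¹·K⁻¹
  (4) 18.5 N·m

(4)

Reduce each to base SI dimensions:
  (1) [specific entropy] = m²·s⁻²·K⁻¹
  (2) [m²·s⁻²] / [K] = m²·s⁻²·K⁻¹
  (3) J·kg⁻¹·K⁻¹ = N·m·kg⁻¹·K⁻¹ = m²·s⁻²·K⁻¹
  (4) N·m = kg·m·s⁻²·m = kg·m²·s⁻²
All reduce to m²·s⁻²·K⁻¹ except (4), which is kg·m²·s⁻².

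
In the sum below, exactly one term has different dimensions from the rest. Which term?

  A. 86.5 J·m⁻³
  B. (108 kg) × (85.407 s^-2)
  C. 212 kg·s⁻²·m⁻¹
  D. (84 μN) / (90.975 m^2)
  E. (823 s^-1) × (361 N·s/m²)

B.

Dimensions:
  A. J·m⁻³ = N·m·m⁻³ = kg·m⁻¹·s⁻²
  B. [kg] · [s⁻²] = kg·s⁻²
  C. kg·m⁻¹·s⁻²
  D. [kg·m·s⁻²] / [m²] = kg·m⁻¹·s⁻²
  E. [s⁻¹] · [kg·m⁻¹·s⁻¹] = kg·m⁻¹·s⁻²
All reduce to kg·m⁻¹·s⁻² except B., which is kg·s⁻².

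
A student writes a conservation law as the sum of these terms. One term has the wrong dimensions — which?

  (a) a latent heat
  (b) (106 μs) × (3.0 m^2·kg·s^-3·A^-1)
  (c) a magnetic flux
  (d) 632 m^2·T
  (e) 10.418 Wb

Expand each in SI base units:
  (a) [latent heat] = m²·s⁻²
  (b) [s] · [kg·m²·s⁻³·A⁻¹] = kg·m²·s⁻²·A⁻¹
  (c) [magnetic flux] = kg·m²·s⁻²·A⁻¹
  (d) T·m² = Wb·m⁻²·m² = kg·m²·s⁻²·A⁻¹
  (e) Wb = V·s = kg·m²·s⁻²·A⁻¹
All reduce to kg·m²·s⁻²·A⁻¹ except (a), which is m²·s⁻².

(a)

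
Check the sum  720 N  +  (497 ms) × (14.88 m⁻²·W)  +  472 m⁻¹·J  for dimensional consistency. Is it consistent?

Expand each in SI base units:
  720 N:  N = kg·m·s⁻²
  (497 ms) × (14.88 m⁻²·W):  [s] · [kg·s⁻³] = kg·s⁻²
  472 m⁻¹·J:  J·m⁻¹ = N·m·m⁻¹ = kg·m·s⁻²
The terms do not share a single dimension (kg·m·s⁻² vs kg·s⁻²).

No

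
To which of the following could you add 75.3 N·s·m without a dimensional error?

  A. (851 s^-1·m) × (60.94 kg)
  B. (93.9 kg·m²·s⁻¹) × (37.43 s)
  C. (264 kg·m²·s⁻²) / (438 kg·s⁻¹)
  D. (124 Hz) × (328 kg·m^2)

D.

Reference: N·m·s = kg·m·s⁻²·m·s = kg·m²·s⁻¹.
Each option:
  A. [m·s⁻¹] · [kg] = kg·m·s⁻¹
  B. [kg·m²·s⁻¹] · [s] = kg·m²
  C. [kg·m²·s⁻²] / [kg·s⁻¹] = m²·s⁻¹
  D. [s⁻¹] · [kg·m²] = kg·m²·s⁻¹  ← same
Only D. matches kg·m²·s⁻¹.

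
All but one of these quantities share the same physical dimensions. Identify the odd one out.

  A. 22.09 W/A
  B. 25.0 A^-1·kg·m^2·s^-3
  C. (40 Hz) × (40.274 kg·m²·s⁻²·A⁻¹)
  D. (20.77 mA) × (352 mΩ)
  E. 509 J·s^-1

E.

Work out the base dimensions of each:
  A. W·A⁻¹ = J·s⁻¹·A⁻¹ = kg·m²·s⁻³·A⁻¹
  B. kg·m²·s⁻³·A⁻¹
  C. [s⁻¹] · [kg·m²·s⁻²·A⁻¹] = kg·m²·s⁻³·A⁻¹
  D. [A] · [kg·m²·s⁻³·A⁻²] = kg·m²·s⁻³·A⁻¹
  E. J·s⁻¹ = N·m·s⁻¹ = kg·m²·s⁻³
All reduce to kg·m²·s⁻³·A⁻¹ except E., which is kg·m²·s⁻³.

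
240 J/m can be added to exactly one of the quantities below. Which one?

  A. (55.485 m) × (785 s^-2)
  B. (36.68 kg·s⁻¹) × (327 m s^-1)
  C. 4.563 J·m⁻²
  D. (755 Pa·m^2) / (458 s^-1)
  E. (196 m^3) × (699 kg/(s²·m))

B.

Reference: J·m⁻¹ = N·m·m⁻¹ = kg·m·s⁻².
Each option:
  A. [m] · [s⁻²] = m·s⁻²
  B. [kg·s⁻¹] · [m·s⁻¹] = kg·m·s⁻²  ← same
  C. J·m⁻² = N·m·m⁻² = kg·s⁻²
  D. [kg·m·s⁻²] / [s⁻¹] = kg·m·s⁻¹
  E. [m³] · [kg·m⁻¹·s⁻²] = kg·m²·s⁻²
Only B. matches kg·m·s⁻².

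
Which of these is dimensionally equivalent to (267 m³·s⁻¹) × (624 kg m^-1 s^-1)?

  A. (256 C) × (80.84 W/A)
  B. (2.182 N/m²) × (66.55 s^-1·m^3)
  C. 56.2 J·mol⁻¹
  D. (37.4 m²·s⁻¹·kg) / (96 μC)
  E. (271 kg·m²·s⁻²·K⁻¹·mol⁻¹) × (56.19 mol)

Reference: [m³·s⁻¹] · [kg·m⁻¹·s⁻¹] = kg·m²·s⁻².
Each option:
  A. [s·A] · [kg·m²·s⁻³·A⁻¹] = kg·m²·s⁻²  ← same
  B. [kg·m⁻¹·s⁻²] · [m³·s⁻¹] = kg·m²·s⁻³
  C. J·mol⁻¹ = N·m·mol⁻¹ = kg·m²·s⁻²·mol⁻¹
  D. [kg·m²·s⁻¹] / [s·A] = kg·m²·s⁻²·A⁻¹
  E. [kg·m²·s⁻²·K⁻¹·mol⁻¹] · [mol] = kg·m²·s⁻²·K⁻¹
Only A. matches kg·m²·s⁻².

A.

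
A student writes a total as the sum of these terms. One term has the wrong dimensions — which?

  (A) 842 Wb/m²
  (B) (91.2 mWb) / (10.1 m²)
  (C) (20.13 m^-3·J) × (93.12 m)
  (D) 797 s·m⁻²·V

Work out the base dimensions of each:
  (A) Wb·m⁻² = V·s·m⁻² = kg·s⁻²·A⁻¹
  (B) [kg·m²·s⁻²·A⁻¹] / [m²] = kg·s⁻²·A⁻¹
  (C) [kg·m⁻¹·s⁻²] · [m] = kg·s⁻²
  (D) V·s·m⁻² = J·C⁻¹·s·m⁻² = kg·s⁻²·A⁻¹
All reduce to kg·s⁻²·A⁻¹ except (C), which is kg·s⁻².

(C)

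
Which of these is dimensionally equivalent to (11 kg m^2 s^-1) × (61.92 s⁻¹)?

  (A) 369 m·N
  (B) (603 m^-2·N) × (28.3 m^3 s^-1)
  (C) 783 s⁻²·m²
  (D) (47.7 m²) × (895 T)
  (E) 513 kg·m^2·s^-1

(A)

Reference: [kg·m²·s⁻¹] · [s⁻¹] = kg·m²·s⁻².
Each option:
  (A) N·m = kg·m·s⁻²·m = kg·m²·s⁻²  ← same
  (B) [kg·m⁻¹·s⁻²] · [m³·s⁻¹] = kg·m²·s⁻³
  (C) m²·s⁻²
  (D) [m²] · [kg·s⁻²·A⁻¹] = kg·m²·s⁻²·A⁻¹
  (E) kg·m²·s⁻¹
Only (A) matches kg·m²·s⁻².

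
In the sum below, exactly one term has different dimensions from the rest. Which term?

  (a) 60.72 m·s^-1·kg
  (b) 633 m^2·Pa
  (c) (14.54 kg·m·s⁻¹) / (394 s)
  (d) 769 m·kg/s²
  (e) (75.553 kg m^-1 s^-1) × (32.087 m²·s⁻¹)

(a)

Reduce each to base SI dimensions:
  (a) kg·m·s⁻¹
  (b) Pa·m² = N·m⁻²·m² = kg·m·s⁻²
  (c) [kg·m·s⁻¹] / [s] = kg·m·s⁻²
  (d) kg·m·s⁻²
  (e) [kg·m⁻¹·s⁻¹] · [m²·s⁻¹] = kg·m·s⁻²
All reduce to kg·m·s⁻² except (a), which is kg·m·s⁻¹.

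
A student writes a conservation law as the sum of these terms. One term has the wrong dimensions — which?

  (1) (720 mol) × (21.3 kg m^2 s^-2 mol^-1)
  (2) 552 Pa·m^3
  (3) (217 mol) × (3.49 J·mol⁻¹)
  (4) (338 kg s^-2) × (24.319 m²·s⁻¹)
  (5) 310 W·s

(4)

Work out the base dimensions of each:
  (1) [mol] · [kg·m²·s⁻²·mol⁻¹] = kg·m²·s⁻²
  (2) Pa·m³ = N·m⁻²·m³ = kg·m²·s⁻²
  (3) [mol] · [kg·m²·s⁻²·mol⁻¹] = kg·m²·s⁻²
  (4) [kg·s⁻²] · [m²·s⁻¹] = kg·m²·s⁻³
  (5) W·s = J·s⁻¹·s = kg·m²·s⁻²
All reduce to kg·m²·s⁻² except (4), which is kg·m²·s⁻³.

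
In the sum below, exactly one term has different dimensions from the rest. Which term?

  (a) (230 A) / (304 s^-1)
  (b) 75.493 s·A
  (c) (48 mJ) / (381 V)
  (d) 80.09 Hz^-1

(d)

Work out the base dimensions of each:
  (a) [A] / [s⁻¹] = s·A
  (b) A·s = s·A
  (c) [kg·m²·s⁻²] / [kg·m²·s⁻³·A⁻¹] = s·A
  (d) Hz⁻¹ = (s⁻¹)⁻¹ = s
All reduce to s·A except (d), which is s.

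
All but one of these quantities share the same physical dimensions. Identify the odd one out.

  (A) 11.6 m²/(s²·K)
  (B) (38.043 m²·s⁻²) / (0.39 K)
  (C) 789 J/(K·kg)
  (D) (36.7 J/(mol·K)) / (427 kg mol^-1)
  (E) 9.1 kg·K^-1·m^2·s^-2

In SI base units:
  (A) m²·s⁻²·K⁻¹
  (B) [m²·s⁻²] / [K] = m²·s⁻²·K⁻¹
  (C) J·kg⁻¹·K⁻¹ = N·m·kg⁻¹·K⁻¹ = m²·s⁻²·K⁻¹
  (D) [kg·m²·s⁻²·K⁻¹·mol⁻¹] / [kg·mol⁻¹] = m²·s⁻²·K⁻¹
  (E) kg·m²·s⁻²·K⁻¹
All reduce to m²·s⁻²·K⁻¹ except (E), which is kg·m²·s⁻²·K⁻¹.

(E)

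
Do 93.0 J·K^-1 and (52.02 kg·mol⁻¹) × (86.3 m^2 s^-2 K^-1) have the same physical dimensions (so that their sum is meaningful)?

No

Work out the base dimensions of each:
  93.0 J·K^-1:  J·K⁻¹ = N·m·K⁻¹ = kg·m²·s⁻²·K⁻¹
  (52.02 kg·mol⁻¹) × (86.3 m^2 s^-2 K^-1):  [kg·mol⁻¹] · [m²·s⁻²·K⁻¹] = kg·m²·s⁻²·K⁻¹·mol⁻¹
kg·m²·s⁻²·K⁻¹ ≠ kg·m²·s⁻²·K⁻¹·mol⁻¹, so they cannot be added.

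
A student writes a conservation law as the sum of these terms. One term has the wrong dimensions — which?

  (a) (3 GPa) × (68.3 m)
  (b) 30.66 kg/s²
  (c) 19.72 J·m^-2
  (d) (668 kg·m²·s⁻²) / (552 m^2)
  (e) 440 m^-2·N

(e)

Dimensions:
  (a) [kg·m⁻¹·s⁻²] · [m] = kg·s⁻²
  (b) kg·s⁻²
  (c) J·m⁻² = N·m·m⁻² = kg·s⁻²
  (d) [kg·m²·s⁻²] / [m²] = kg·s⁻²
  (e) N·m⁻² = kg·m·s⁻²·m⁻² = kg·m⁻¹·s⁻²
All reduce to kg·s⁻² except (e), which is kg·m⁻¹·s⁻².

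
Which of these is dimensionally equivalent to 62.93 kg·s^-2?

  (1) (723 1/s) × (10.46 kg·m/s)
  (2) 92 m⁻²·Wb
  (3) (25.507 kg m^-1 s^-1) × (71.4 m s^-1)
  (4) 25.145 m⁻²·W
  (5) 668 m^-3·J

Reference: kg·s⁻².
Each option:
  (1) [s⁻¹] · [kg·m·s⁻¹] = kg·m·s⁻²
  (2) Wb·m⁻² = V·s·m⁻² = kg·s⁻²·A⁻¹
  (3) [kg·m⁻¹·s⁻¹] · [m·s⁻¹] = kg·s⁻²  ← same
  (4) W·m⁻² = J·s⁻¹·m⁻² = kg·s⁻³
  (5) J·m⁻³ = N·m·m⁻³ = kg·m⁻¹·s⁻²
Only (3) matches kg·s⁻².

(3)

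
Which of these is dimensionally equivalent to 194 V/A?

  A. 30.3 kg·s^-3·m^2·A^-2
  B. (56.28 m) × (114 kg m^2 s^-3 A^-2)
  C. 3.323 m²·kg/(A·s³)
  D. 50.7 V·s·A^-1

Reference: V·A⁻¹ = J·C⁻¹·A⁻¹ = kg·m²·s⁻³·A⁻².
Each option:
  A. kg·m²·s⁻³·A⁻²  ← same
  B. [m] · [kg·m²·s⁻³·A⁻²] = kg·m³·s⁻³·A⁻²
  C. kg·m²·s⁻³·A⁻¹
  D. V·s·A⁻¹ = J·C⁻¹·s·A⁻¹ = kg·m²·s⁻²·A⁻²
Only A. matches kg·m²·s⁻³·A⁻².

A.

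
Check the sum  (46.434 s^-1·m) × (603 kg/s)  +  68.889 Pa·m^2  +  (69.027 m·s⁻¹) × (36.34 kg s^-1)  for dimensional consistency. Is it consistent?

Yes

Reduce each to base SI dimensions:
  (46.434 s^-1·m) × (603 kg/s):  [m·s⁻¹] · [kg·s⁻¹] = kg·m·s⁻²
  68.889 Pa·m^2:  Pa·m² = N·m⁻²·m² = kg·m·s⁻²
  (69.027 m·s⁻¹) × (36.34 kg s^-1):  [m·s⁻¹] · [kg·s⁻¹] = kg·m·s⁻²
Every term reduces to kg·m·s⁻².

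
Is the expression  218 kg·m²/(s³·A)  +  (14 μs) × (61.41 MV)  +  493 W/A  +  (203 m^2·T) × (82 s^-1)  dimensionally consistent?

No

Work out the base dimensions of each:
  218 kg·m²/(s³·A):  kg·m²·s⁻³·A⁻¹
  (14 μs) × (61.41 MV):  [s] · [kg·m²·s⁻³·A⁻¹] = kg·m²·s⁻²·A⁻¹
  493 W/A:  W·A⁻¹ = J·s⁻¹·A⁻¹ = kg·m²·s⁻³·A⁻¹
  (203 m^2·T) × (82 s^-1):  [kg·m²·s⁻²·A⁻¹] · [s⁻¹] = kg·m²·s⁻³·A⁻¹
The terms do not share a single dimension (kg·m²·s⁻²·A⁻¹ vs kg·m²·s⁻³·A⁻¹).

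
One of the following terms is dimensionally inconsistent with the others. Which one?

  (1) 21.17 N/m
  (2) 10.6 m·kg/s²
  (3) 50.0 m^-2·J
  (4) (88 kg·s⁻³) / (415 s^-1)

Expand each in SI base units:
  (1) N·m⁻¹ = kg·m·s⁻²·m⁻¹ = kg·s⁻²
  (2) kg·m·s⁻²
  (3) J·m⁻² = N·m·m⁻² = kg·s⁻²
  (4) [kg·s⁻³] / [s⁻¹] = kg·s⁻²
All reduce to kg·s⁻² except (2), which is kg·m·s⁻².

(2)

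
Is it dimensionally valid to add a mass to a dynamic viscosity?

In SI base units:
  a mass:  [mass] = kg
  a dynamic viscosity:  [dynamic viscosity] = kg·m⁻¹·s⁻¹
kg ≠ kg·m⁻¹·s⁻¹, so they cannot be added.

No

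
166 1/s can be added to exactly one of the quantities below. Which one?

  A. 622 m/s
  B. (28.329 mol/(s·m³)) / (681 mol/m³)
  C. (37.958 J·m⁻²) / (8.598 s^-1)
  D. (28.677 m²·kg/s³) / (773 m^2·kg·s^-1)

B.

Reference: s⁻¹.
Each option:
  A. m·s⁻¹
  B. [m⁻³·s⁻¹·mol] / [m⁻³·mol] = s⁻¹  ← same
  C. [kg·s⁻²] / [s⁻¹] = kg·s⁻¹
  D. [kg·m²·s⁻³] / [kg·m²·s⁻¹] = s⁻²
Only B. matches s⁻¹.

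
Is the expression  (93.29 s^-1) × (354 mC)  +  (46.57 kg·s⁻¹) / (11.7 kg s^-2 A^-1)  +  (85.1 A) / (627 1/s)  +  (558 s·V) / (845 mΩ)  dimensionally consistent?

No

Dimensions:
  (93.29 s^-1) × (354 mC):  [s⁻¹] · [s·A] = A
  (46.57 kg·s⁻¹) / (11.7 kg s^-2 A^-1):  [kg·s⁻¹] / [kg·s⁻²·A⁻¹] = s·A
  (85.1 A) / (627 1/s):  [A] / [s⁻¹] = s·A
  (558 s·V) / (845 mΩ):  [kg·m²·s⁻²·A⁻¹] / [kg·m²·s⁻³·A⁻²] = s·A
The terms do not share a single dimension (A vs s·A).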